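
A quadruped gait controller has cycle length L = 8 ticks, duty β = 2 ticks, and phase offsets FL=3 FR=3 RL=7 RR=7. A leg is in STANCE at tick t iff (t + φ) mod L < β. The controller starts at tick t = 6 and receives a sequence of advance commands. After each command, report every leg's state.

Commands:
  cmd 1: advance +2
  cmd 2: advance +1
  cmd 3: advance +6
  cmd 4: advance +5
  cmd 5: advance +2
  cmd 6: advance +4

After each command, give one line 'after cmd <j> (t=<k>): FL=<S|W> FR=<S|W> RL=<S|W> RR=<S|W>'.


start t=6: FL=S FR=S RL=W RR=W
cmd 1: advance +2 → t=8, phase=(3,3,7,7) → FL=W FR=W RL=W RR=W
cmd 2: advance +1 → t=9, phase=(4,4,0,0) → FL=W FR=W RL=S RR=S
cmd 3: advance +6 → t=15, phase=(2,2,6,6) → FL=W FR=W RL=W RR=W
cmd 4: advance +5 → t=20, phase=(7,7,3,3) → FL=W FR=W RL=W RR=W
cmd 5: advance +2 → t=22, phase=(1,1,5,5) → FL=S FR=S RL=W RR=W
cmd 6: advance +4 → t=26, phase=(5,5,1,1) → FL=W FR=W RL=S RR=S

after cmd 1 (t=8): FL=W FR=W RL=W RR=W
after cmd 2 (t=9): FL=W FR=W RL=S RR=S
after cmd 3 (t=15): FL=W FR=W RL=W RR=W
after cmd 4 (t=20): FL=W FR=W RL=W RR=W
after cmd 5 (t=22): FL=S FR=S RL=W RR=W
after cmd 6 (t=26): FL=W FR=W RL=S RR=S


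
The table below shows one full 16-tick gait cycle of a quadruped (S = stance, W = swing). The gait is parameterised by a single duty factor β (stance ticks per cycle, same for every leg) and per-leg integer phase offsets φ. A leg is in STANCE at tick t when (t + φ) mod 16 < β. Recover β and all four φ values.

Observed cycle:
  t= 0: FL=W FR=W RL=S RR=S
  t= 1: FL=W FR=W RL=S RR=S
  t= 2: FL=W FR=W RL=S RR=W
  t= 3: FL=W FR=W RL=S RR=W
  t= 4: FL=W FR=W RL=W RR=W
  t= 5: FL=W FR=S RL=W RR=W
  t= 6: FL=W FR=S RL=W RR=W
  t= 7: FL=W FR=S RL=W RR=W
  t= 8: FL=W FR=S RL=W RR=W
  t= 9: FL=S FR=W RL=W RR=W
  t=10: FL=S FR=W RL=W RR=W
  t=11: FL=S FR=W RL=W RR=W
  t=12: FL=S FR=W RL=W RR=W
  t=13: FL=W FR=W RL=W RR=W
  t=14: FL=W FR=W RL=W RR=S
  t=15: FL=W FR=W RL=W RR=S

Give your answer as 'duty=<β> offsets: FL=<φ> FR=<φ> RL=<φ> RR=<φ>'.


duty=4 offsets: FL=7 FR=11 RL=0 RR=2

duty β = stance ticks per leg = 4
FL: stance ticks = 4; W→S at t=9 → φ=7
FR: stance ticks = 4; W→S at t=5 → φ=11
RL: stance ticks = 4; W→S at t=0 → φ=0
RR: stance ticks = 4; W→S at t=14 → φ=2


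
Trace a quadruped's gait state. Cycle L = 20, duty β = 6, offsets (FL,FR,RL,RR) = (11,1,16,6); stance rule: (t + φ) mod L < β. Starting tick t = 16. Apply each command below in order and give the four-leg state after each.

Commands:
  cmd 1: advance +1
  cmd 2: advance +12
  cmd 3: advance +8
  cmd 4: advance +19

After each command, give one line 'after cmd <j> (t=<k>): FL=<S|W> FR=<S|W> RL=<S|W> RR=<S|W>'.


after cmd 1 (t=17): FL=W FR=W RL=W RR=S
after cmd 2 (t=29): FL=S FR=W RL=S RR=W
after cmd 3 (t=37): FL=W FR=W RL=W RR=S
after cmd 4 (t=56): FL=W FR=W RL=W RR=S

start t=16: FL=W FR=W RL=W RR=S
cmd 1: advance +1 → t=17, phase=(8,18,13,3) → FL=W FR=W RL=W RR=S
cmd 2: advance +12 → t=29, phase=(0,10,5,15) → FL=S FR=W RL=S RR=W
cmd 3: advance +8 → t=37, phase=(8,18,13,3) → FL=W FR=W RL=W RR=S
cmd 4: advance +19 → t=56, phase=(7,17,12,2) → FL=W FR=W RL=W RR=S


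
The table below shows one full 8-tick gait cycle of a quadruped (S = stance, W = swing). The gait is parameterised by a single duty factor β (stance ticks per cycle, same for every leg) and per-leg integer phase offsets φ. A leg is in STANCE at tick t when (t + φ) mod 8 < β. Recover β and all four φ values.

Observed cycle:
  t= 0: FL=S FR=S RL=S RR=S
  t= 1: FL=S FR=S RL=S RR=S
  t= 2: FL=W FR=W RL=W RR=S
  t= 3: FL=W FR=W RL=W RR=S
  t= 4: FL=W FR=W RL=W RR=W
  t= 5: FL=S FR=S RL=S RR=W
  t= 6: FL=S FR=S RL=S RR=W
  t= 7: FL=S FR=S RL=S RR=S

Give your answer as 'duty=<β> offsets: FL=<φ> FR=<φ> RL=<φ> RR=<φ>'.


duty=5 offsets: FL=3 FR=3 RL=3 RR=1

duty β = stance ticks per leg = 5
FL: stance ticks = 5; W→S at t=5 → φ=3
FR: stance ticks = 5; W→S at t=5 → φ=3
RL: stance ticks = 5; W→S at t=5 → φ=3
RR: stance ticks = 5; W→S at t=7 → φ=1


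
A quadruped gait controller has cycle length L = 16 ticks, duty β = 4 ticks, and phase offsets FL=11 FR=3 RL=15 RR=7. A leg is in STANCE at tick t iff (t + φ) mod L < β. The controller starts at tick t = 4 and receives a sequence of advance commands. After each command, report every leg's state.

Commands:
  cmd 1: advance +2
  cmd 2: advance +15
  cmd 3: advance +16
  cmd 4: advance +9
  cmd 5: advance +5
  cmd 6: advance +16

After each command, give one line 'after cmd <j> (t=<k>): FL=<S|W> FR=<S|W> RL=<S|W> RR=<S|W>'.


after cmd 1 (t=6): FL=S FR=W RL=W RR=W
after cmd 2 (t=21): FL=S FR=W RL=W RR=W
after cmd 3 (t=37): FL=S FR=W RL=W RR=W
after cmd 4 (t=46): FL=W FR=S RL=W RR=W
after cmd 5 (t=51): FL=W FR=W RL=S RR=W
after cmd 6 (t=67): FL=W FR=W RL=S RR=W

start t=4: FL=W FR=W RL=S RR=W
cmd 1: advance +2 → t=6, phase=(1,9,5,13) → FL=S FR=W RL=W RR=W
cmd 2: advance +15 → t=21, phase=(0,8,4,12) → FL=S FR=W RL=W RR=W
cmd 3: advance +16 → t=37, phase=(0,8,4,12) → FL=S FR=W RL=W RR=W
cmd 4: advance +9 → t=46, phase=(9,1,13,5) → FL=W FR=S RL=W RR=W
cmd 5: advance +5 → t=51, phase=(14,6,2,10) → FL=W FR=W RL=S RR=W
cmd 6: advance +16 → t=67, phase=(14,6,2,10) → FL=W FR=W RL=S RR=W


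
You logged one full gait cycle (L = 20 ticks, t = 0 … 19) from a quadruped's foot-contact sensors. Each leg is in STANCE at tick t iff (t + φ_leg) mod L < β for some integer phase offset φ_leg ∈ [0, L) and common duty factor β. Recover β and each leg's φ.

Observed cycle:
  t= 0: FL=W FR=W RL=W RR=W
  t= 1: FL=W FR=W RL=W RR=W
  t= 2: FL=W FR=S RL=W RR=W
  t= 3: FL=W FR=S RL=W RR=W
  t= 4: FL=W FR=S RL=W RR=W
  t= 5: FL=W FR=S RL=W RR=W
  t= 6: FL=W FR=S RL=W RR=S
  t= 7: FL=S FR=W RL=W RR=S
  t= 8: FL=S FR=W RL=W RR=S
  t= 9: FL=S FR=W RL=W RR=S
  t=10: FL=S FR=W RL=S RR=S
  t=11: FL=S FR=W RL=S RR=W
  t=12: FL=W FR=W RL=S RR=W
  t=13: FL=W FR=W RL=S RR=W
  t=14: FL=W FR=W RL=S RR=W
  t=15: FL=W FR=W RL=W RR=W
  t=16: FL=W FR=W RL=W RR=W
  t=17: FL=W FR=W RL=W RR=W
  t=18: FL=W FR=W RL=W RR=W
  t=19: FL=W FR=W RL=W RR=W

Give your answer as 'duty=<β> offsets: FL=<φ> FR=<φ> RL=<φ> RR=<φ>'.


duty=5 offsets: FL=13 FR=18 RL=10 RR=14

duty β = stance ticks per leg = 5
FL: stance ticks = 5; W→S at t=7 → φ=13
FR: stance ticks = 5; W→S at t=2 → φ=18
RL: stance ticks = 5; W→S at t=10 → φ=10
RR: stance ticks = 5; W→S at t=6 → φ=14


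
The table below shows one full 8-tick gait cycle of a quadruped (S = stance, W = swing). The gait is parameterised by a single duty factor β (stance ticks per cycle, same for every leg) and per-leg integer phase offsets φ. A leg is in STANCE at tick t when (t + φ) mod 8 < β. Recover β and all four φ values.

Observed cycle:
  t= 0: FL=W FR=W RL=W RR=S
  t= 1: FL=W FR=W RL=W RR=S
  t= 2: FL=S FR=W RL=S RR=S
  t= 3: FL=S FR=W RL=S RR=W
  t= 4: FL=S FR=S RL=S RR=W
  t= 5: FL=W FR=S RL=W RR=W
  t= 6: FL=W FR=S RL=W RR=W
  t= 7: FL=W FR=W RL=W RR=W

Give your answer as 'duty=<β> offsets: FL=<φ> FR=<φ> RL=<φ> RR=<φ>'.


duty β = stance ticks per leg = 3
FL: stance ticks = 3; W→S at t=2 → φ=6
FR: stance ticks = 3; W→S at t=4 → φ=4
RL: stance ticks = 3; W→S at t=2 → φ=6
RR: stance ticks = 3; W→S at t=0 → φ=0

duty=3 offsets: FL=6 FR=4 RL=6 RR=0


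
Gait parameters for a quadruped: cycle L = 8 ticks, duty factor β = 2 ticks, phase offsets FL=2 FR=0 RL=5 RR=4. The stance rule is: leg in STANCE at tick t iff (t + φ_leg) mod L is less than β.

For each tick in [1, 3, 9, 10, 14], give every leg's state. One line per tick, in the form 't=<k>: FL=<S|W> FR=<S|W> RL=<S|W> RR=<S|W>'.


t=1: FL=W FR=S RL=W RR=W
t=3: FL=W FR=W RL=S RR=W
t=9: FL=W FR=S RL=W RR=W
t=10: FL=W FR=W RL=W RR=W
t=14: FL=S FR=W RL=W RR=W

t=1: phase=(3,1,6,5) vs β=2 → FL=W FR=S RL=W RR=W
t=3: phase=(5,3,0,7) vs β=2 → FL=W FR=W RL=S RR=W
t=9: phase=(3,1,6,5) vs β=2 → FL=W FR=S RL=W RR=W
t=10: phase=(4,2,7,6) vs β=2 → FL=W FR=W RL=W RR=W
t=14: phase=(0,6,3,2) vs β=2 → FL=S FR=W RL=W RR=W


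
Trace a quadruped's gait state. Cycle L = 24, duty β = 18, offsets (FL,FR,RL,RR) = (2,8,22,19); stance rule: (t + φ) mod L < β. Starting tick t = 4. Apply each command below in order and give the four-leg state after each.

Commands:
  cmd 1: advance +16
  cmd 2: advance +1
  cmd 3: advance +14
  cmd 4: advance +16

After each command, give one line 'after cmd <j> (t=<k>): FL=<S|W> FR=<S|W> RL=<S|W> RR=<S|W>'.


start t=4: FL=S FR=S RL=S RR=W
cmd 1: advance +16 → t=20, phase=(22,4,18,15) → FL=W FR=S RL=W RR=S
cmd 2: advance +1 → t=21, phase=(23,5,19,16) → FL=W FR=S RL=W RR=S
cmd 3: advance +14 → t=35, phase=(13,19,9,6) → FL=S FR=W RL=S RR=S
cmd 4: advance +16 → t=51, phase=(5,11,1,22) → FL=S FR=S RL=S RR=W

after cmd 1 (t=20): FL=W FR=S RL=W RR=S
after cmd 2 (t=21): FL=W FR=S RL=W RR=S
after cmd 3 (t=35): FL=S FR=W RL=S RR=S
after cmd 4 (t=51): FL=S FR=S RL=S RR=W


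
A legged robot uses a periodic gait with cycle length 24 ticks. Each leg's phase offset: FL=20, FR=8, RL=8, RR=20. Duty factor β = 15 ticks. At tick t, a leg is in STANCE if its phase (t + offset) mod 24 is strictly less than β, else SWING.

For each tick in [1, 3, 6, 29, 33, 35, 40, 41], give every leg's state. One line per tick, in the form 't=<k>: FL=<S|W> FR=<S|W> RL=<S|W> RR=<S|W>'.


t=1: FL=W FR=S RL=S RR=W
t=3: FL=W FR=S RL=S RR=W
t=6: FL=S FR=S RL=S RR=S
t=29: FL=S FR=S RL=S RR=S
t=33: FL=S FR=W RL=W RR=S
t=35: FL=S FR=W RL=W RR=S
t=40: FL=S FR=S RL=S RR=S
t=41: FL=S FR=S RL=S RR=S

t=1: phase=(21,9,9,21) vs β=15 → FL=W FR=S RL=S RR=W
t=3: phase=(23,11,11,23) vs β=15 → FL=W FR=S RL=S RR=W
t=6: phase=(2,14,14,2) vs β=15 → FL=S FR=S RL=S RR=S
t=29: phase=(1,13,13,1) vs β=15 → FL=S FR=S RL=S RR=S
t=33: phase=(5,17,17,5) vs β=15 → FL=S FR=W RL=W RR=S
t=35: phase=(7,19,19,7) vs β=15 → FL=S FR=W RL=W RR=S
t=40: phase=(12,0,0,12) vs β=15 → FL=S FR=S RL=S RR=S
t=41: phase=(13,1,1,13) vs β=15 → FL=S FR=S RL=S RR=S


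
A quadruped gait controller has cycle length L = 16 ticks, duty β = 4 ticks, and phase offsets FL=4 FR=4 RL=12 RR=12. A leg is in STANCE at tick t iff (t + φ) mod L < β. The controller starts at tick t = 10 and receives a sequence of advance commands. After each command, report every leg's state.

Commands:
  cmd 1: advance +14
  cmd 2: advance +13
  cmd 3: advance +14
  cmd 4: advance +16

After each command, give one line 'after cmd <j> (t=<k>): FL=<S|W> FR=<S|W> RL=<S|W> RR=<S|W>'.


start t=10: FL=W FR=W RL=W RR=W
cmd 1: advance +14 → t=24, phase=(12,12,4,4) → FL=W FR=W RL=W RR=W
cmd 2: advance +13 → t=37, phase=(9,9,1,1) → FL=W FR=W RL=S RR=S
cmd 3: advance +14 → t=51, phase=(7,7,15,15) → FL=W FR=W RL=W RR=W
cmd 4: advance +16 → t=67, phase=(7,7,15,15) → FL=W FR=W RL=W RR=W

after cmd 1 (t=24): FL=W FR=W RL=W RR=W
after cmd 2 (t=37): FL=W FR=W RL=S RR=S
after cmd 3 (t=51): FL=W FR=W RL=W RR=W
after cmd 4 (t=67): FL=W FR=W RL=W RR=W


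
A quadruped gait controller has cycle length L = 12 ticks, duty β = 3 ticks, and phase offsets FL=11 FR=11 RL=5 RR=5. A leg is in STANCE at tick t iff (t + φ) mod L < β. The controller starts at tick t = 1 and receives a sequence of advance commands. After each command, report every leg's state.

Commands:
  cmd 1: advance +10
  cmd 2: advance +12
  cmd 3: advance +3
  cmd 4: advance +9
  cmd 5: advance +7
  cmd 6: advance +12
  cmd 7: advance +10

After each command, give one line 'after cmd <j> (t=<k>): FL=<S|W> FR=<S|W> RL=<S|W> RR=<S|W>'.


after cmd 1 (t=11): FL=W FR=W RL=W RR=W
after cmd 2 (t=23): FL=W FR=W RL=W RR=W
after cmd 3 (t=26): FL=S FR=S RL=W RR=W
after cmd 4 (t=35): FL=W FR=W RL=W RR=W
after cmd 5 (t=42): FL=W FR=W RL=W RR=W
after cmd 6 (t=54): FL=W FR=W RL=W RR=W
after cmd 7 (t=64): FL=W FR=W RL=W RR=W

start t=1: FL=S FR=S RL=W RR=W
cmd 1: advance +10 → t=11, phase=(10,10,4,4) → FL=W FR=W RL=W RR=W
cmd 2: advance +12 → t=23, phase=(10,10,4,4) → FL=W FR=W RL=W RR=W
cmd 3: advance +3 → t=26, phase=(1,1,7,7) → FL=S FR=S RL=W RR=W
cmd 4: advance +9 → t=35, phase=(10,10,4,4) → FL=W FR=W RL=W RR=W
cmd 5: advance +7 → t=42, phase=(5,5,11,11) → FL=W FR=W RL=W RR=W
cmd 6: advance +12 → t=54, phase=(5,5,11,11) → FL=W FR=W RL=W RR=W
cmd 7: advance +10 → t=64, phase=(3,3,9,9) → FL=W FR=W RL=W RR=W


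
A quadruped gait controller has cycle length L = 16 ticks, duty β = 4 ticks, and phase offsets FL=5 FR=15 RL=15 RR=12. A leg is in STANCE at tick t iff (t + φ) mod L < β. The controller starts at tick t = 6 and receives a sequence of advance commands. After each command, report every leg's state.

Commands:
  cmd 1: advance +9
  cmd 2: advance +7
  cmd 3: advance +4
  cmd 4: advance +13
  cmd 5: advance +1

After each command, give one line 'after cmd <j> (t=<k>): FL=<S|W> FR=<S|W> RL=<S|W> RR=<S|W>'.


start t=6: FL=W FR=W RL=W RR=S
cmd 1: advance +9 → t=15, phase=(4,14,14,11) → FL=W FR=W RL=W RR=W
cmd 2: advance +7 → t=22, phase=(11,5,5,2) → FL=W FR=W RL=W RR=S
cmd 3: advance +4 → t=26, phase=(15,9,9,6) → FL=W FR=W RL=W RR=W
cmd 4: advance +13 → t=39, phase=(12,6,6,3) → FL=W FR=W RL=W RR=S
cmd 5: advance +1 → t=40, phase=(13,7,7,4) → FL=W FR=W RL=W RR=W

after cmd 1 (t=15): FL=W FR=W RL=W RR=W
after cmd 2 (t=22): FL=W FR=W RL=W RR=S
after cmd 3 (t=26): FL=W FR=W RL=W RR=W
after cmd 4 (t=39): FL=W FR=W RL=W RR=S
after cmd 5 (t=40): FL=W FR=W RL=W RR=W


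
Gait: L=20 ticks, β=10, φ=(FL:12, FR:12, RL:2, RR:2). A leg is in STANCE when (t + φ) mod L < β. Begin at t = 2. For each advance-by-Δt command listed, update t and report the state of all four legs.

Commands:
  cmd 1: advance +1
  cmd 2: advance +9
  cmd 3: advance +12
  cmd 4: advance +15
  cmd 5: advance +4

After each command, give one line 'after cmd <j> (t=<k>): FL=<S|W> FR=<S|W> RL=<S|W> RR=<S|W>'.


after cmd 1 (t=3): FL=W FR=W RL=S RR=S
after cmd 2 (t=12): FL=S FR=S RL=W RR=W
after cmd 3 (t=24): FL=W FR=W RL=S RR=S
after cmd 4 (t=39): FL=W FR=W RL=S RR=S
after cmd 5 (t=43): FL=W FR=W RL=S RR=S

start t=2: FL=W FR=W RL=S RR=S
cmd 1: advance +1 → t=3, phase=(15,15,5,5) → FL=W FR=W RL=S RR=S
cmd 2: advance +9 → t=12, phase=(4,4,14,14) → FL=S FR=S RL=W RR=W
cmd 3: advance +12 → t=24, phase=(16,16,6,6) → FL=W FR=W RL=S RR=S
cmd 4: advance +15 → t=39, phase=(11,11,1,1) → FL=W FR=W RL=S RR=S
cmd 5: advance +4 → t=43, phase=(15,15,5,5) → FL=W FR=W RL=S RR=S


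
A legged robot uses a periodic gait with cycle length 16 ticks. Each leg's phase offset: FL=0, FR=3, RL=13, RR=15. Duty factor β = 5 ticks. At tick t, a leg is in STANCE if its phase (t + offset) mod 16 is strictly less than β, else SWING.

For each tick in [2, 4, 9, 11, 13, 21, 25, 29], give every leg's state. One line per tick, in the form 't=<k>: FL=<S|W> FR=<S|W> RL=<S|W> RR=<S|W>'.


t=2: FL=S FR=W RL=W RR=S
t=4: FL=S FR=W RL=S RR=S
t=9: FL=W FR=W RL=W RR=W
t=11: FL=W FR=W RL=W RR=W
t=13: FL=W FR=S RL=W RR=W
t=21: FL=W FR=W RL=S RR=S
t=25: FL=W FR=W RL=W RR=W
t=29: FL=W FR=S RL=W RR=W

t=2: phase=(2,5,15,1) vs β=5 → FL=S FR=W RL=W RR=S
t=4: phase=(4,7,1,3) vs β=5 → FL=S FR=W RL=S RR=S
t=9: phase=(9,12,6,8) vs β=5 → FL=W FR=W RL=W RR=W
t=11: phase=(11,14,8,10) vs β=5 → FL=W FR=W RL=W RR=W
t=13: phase=(13,0,10,12) vs β=5 → FL=W FR=S RL=W RR=W
t=21: phase=(5,8,2,4) vs β=5 → FL=W FR=W RL=S RR=S
t=25: phase=(9,12,6,8) vs β=5 → FL=W FR=W RL=W RR=W
t=29: phase=(13,0,10,12) vs β=5 → FL=W FR=S RL=W RR=W


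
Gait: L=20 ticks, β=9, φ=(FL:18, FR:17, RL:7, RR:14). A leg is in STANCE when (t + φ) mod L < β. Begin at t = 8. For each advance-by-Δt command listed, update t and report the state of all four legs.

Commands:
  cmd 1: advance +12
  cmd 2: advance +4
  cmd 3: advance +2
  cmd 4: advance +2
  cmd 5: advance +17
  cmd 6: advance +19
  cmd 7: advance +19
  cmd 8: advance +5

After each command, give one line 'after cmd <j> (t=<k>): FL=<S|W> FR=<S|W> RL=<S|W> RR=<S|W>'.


after cmd 1 (t=20): FL=W FR=W RL=S RR=W
after cmd 2 (t=24): FL=S FR=S RL=W RR=W
after cmd 3 (t=26): FL=S FR=S RL=W RR=S
after cmd 4 (t=28): FL=S FR=S RL=W RR=S
after cmd 5 (t=45): FL=S FR=S RL=W RR=W
after cmd 6 (t=64): FL=S FR=S RL=W RR=W
after cmd 7 (t=83): FL=S FR=S RL=W RR=W
after cmd 8 (t=88): FL=S FR=S RL=W RR=S

start t=8: FL=S FR=S RL=W RR=S
cmd 1: advance +12 → t=20, phase=(18,17,7,14) → FL=W FR=W RL=S RR=W
cmd 2: advance +4 → t=24, phase=(2,1,11,18) → FL=S FR=S RL=W RR=W
cmd 3: advance +2 → t=26, phase=(4,3,13,0) → FL=S FR=S RL=W RR=S
cmd 4: advance +2 → t=28, phase=(6,5,15,2) → FL=S FR=S RL=W RR=S
cmd 5: advance +17 → t=45, phase=(3,2,12,19) → FL=S FR=S RL=W RR=W
cmd 6: advance +19 → t=64, phase=(2,1,11,18) → FL=S FR=S RL=W RR=W
cmd 7: advance +19 → t=83, phase=(1,0,10,17) → FL=S FR=S RL=W RR=W
cmd 8: advance +5 → t=88, phase=(6,5,15,2) → FL=S FR=S RL=W RR=S


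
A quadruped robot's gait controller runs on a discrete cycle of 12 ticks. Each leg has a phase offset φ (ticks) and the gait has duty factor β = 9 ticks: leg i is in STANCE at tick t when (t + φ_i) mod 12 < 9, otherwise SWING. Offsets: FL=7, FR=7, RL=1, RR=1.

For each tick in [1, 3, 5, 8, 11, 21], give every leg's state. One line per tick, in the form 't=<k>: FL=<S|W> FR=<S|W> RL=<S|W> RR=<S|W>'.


t=1: FL=S FR=S RL=S RR=S
t=3: FL=W FR=W RL=S RR=S
t=5: FL=S FR=S RL=S RR=S
t=8: FL=S FR=S RL=W RR=W
t=11: FL=S FR=S RL=S RR=S
t=21: FL=S FR=S RL=W RR=W

t=1: phase=(8,8,2,2) vs β=9 → FL=S FR=S RL=S RR=S
t=3: phase=(10,10,4,4) vs β=9 → FL=W FR=W RL=S RR=S
t=5: phase=(0,0,6,6) vs β=9 → FL=S FR=S RL=S RR=S
t=8: phase=(3,3,9,9) vs β=9 → FL=S FR=S RL=W RR=W
t=11: phase=(6,6,0,0) vs β=9 → FL=S FR=S RL=S RR=S
t=21: phase=(4,4,10,10) vs β=9 → FL=S FR=S RL=W RR=W


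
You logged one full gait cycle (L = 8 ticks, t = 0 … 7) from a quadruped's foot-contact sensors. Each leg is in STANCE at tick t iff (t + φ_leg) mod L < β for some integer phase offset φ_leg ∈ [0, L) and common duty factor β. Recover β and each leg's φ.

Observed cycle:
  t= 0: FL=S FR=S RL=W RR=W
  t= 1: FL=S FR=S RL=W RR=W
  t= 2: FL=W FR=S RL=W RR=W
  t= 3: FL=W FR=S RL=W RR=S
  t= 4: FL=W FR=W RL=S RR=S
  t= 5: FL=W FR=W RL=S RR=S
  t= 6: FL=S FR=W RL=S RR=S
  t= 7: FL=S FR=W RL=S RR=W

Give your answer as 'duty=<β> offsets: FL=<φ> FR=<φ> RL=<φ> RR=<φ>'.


duty β = stance ticks per leg = 4
FL: stance ticks = 4; W→S at t=6 → φ=2
FR: stance ticks = 4; W→S at t=0 → φ=0
RL: stance ticks = 4; W→S at t=4 → φ=4
RR: stance ticks = 4; W→S at t=3 → φ=5

duty=4 offsets: FL=2 FR=0 RL=4 RR=5


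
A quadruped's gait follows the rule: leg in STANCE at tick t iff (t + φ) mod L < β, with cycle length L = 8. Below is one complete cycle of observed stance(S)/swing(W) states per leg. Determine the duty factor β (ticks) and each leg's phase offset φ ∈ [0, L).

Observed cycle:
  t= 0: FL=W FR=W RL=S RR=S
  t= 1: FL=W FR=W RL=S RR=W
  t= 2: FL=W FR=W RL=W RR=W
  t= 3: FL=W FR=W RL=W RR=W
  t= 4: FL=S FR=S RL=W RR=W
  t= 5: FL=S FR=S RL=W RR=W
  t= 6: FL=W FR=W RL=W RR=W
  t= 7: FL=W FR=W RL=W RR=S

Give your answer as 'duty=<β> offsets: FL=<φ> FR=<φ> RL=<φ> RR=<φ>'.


duty=2 offsets: FL=4 FR=4 RL=0 RR=1

duty β = stance ticks per leg = 2
FL: stance ticks = 2; W→S at t=4 → φ=4
FR: stance ticks = 2; W→S at t=4 → φ=4
RL: stance ticks = 2; W→S at t=0 → φ=0
RR: stance ticks = 2; W→S at t=7 → φ=1


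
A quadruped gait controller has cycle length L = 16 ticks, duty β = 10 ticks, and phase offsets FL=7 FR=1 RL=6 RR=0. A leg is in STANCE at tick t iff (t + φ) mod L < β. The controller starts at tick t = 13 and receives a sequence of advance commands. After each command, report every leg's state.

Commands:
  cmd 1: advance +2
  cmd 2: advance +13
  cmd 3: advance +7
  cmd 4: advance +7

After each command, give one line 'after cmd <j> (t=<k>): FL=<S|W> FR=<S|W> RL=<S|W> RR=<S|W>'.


start t=13: FL=S FR=W RL=S RR=W
cmd 1: advance +2 → t=15, phase=(6,0,5,15) → FL=S FR=S RL=S RR=W
cmd 2: advance +13 → t=28, phase=(3,13,2,12) → FL=S FR=W RL=S RR=W
cmd 3: advance +7 → t=35, phase=(10,4,9,3) → FL=W FR=S RL=S RR=S
cmd 4: advance +7 → t=42, phase=(1,11,0,10) → FL=S FR=W RL=S RR=W

after cmd 1 (t=15): FL=S FR=S RL=S RR=W
after cmd 2 (t=28): FL=S FR=W RL=S RR=W
after cmd 3 (t=35): FL=W FR=S RL=S RR=S
after cmd 4 (t=42): FL=S FR=W RL=S RR=W


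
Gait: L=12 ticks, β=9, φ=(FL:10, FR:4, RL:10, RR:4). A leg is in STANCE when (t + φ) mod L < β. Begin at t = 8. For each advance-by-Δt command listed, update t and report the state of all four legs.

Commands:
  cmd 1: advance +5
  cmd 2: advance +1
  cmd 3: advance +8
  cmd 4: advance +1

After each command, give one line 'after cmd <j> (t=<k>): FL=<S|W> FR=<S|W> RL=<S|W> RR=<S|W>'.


after cmd 1 (t=13): FL=W FR=S RL=W RR=S
after cmd 2 (t=14): FL=S FR=S RL=S RR=S
after cmd 3 (t=22): FL=S FR=S RL=S RR=S
after cmd 4 (t=23): FL=W FR=S RL=W RR=S

start t=8: FL=S FR=S RL=S RR=S
cmd 1: advance +5 → t=13, phase=(11,5,11,5) → FL=W FR=S RL=W RR=S
cmd 2: advance +1 → t=14, phase=(0,6,0,6) → FL=S FR=S RL=S RR=S
cmd 3: advance +8 → t=22, phase=(8,2,8,2) → FL=S FR=S RL=S RR=S
cmd 4: advance +1 → t=23, phase=(9,3,9,3) → FL=W FR=S RL=W RR=S


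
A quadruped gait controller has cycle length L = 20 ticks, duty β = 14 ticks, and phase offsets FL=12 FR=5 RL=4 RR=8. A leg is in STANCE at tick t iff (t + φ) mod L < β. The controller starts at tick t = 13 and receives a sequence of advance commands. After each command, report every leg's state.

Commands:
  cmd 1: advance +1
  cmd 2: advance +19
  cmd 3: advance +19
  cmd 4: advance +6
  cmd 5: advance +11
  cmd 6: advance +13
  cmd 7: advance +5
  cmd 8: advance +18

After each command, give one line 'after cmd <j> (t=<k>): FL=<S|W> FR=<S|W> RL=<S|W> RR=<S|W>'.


after cmd 1 (t=14): FL=S FR=W RL=W RR=S
after cmd 2 (t=33): FL=S FR=W RL=W RR=S
after cmd 3 (t=52): FL=S FR=W RL=W RR=S
after cmd 4 (t=58): FL=S FR=S RL=S RR=S
after cmd 5 (t=69): FL=S FR=W RL=S RR=W
after cmd 6 (t=82): FL=W FR=S RL=S RR=S
after cmd 7 (t=87): FL=W FR=S RL=S RR=W
after cmd 8 (t=105): FL=W FR=S RL=S RR=S

start t=13: FL=S FR=W RL=W RR=S
cmd 1: advance +1 → t=14, phase=(6,19,18,2) → FL=S FR=W RL=W RR=S
cmd 2: advance +19 → t=33, phase=(5,18,17,1) → FL=S FR=W RL=W RR=S
cmd 3: advance +19 → t=52, phase=(4,17,16,0) → FL=S FR=W RL=W RR=S
cmd 4: advance +6 → t=58, phase=(10,3,2,6) → FL=S FR=S RL=S RR=S
cmd 5: advance +11 → t=69, phase=(1,14,13,17) → FL=S FR=W RL=S RR=W
cmd 6: advance +13 → t=82, phase=(14,7,6,10) → FL=W FR=S RL=S RR=S
cmd 7: advance +5 → t=87, phase=(19,12,11,15) → FL=W FR=S RL=S RR=W
cmd 8: advance +18 → t=105, phase=(17,10,9,13) → FL=W FR=S RL=S RR=S


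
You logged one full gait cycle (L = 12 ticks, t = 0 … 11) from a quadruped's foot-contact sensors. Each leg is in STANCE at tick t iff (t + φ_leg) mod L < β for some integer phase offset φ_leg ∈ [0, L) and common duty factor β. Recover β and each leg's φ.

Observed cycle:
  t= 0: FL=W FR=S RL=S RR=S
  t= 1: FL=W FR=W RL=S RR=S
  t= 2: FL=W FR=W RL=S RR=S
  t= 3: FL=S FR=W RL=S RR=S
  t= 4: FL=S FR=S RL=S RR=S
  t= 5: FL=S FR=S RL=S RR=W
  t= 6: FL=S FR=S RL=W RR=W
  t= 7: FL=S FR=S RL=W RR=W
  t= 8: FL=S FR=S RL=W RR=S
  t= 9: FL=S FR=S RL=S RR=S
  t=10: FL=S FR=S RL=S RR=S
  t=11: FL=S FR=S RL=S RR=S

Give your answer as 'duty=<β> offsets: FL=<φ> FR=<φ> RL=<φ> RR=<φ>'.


duty β = stance ticks per leg = 9
FL: stance ticks = 9; W→S at t=3 → φ=9
FR: stance ticks = 9; W→S at t=4 → φ=8
RL: stance ticks = 9; W→S at t=9 → φ=3
RR: stance ticks = 9; W→S at t=8 → φ=4

duty=9 offsets: FL=9 FR=8 RL=3 RR=4


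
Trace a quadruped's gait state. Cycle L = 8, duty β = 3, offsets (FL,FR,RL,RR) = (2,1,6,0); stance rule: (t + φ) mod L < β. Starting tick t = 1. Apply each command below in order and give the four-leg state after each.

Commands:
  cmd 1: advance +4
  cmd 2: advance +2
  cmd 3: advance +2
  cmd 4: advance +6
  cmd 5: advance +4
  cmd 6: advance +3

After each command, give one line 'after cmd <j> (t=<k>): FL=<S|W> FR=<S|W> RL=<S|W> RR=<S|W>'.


start t=1: FL=W FR=S RL=W RR=S
cmd 1: advance +4 → t=5, phase=(7,6,3,5) → FL=W FR=W RL=W RR=W
cmd 2: advance +2 → t=7, phase=(1,0,5,7) → FL=S FR=S RL=W RR=W
cmd 3: advance +2 → t=9, phase=(3,2,7,1) → FL=W FR=S RL=W RR=S
cmd 4: advance +6 → t=15, phase=(1,0,5,7) → FL=S FR=S RL=W RR=W
cmd 5: advance +4 → t=19, phase=(5,4,1,3) → FL=W FR=W RL=S RR=W
cmd 6: advance +3 → t=22, phase=(0,7,4,6) → FL=S FR=W RL=W RR=W

after cmd 1 (t=5): FL=W FR=W RL=W RR=W
after cmd 2 (t=7): FL=S FR=S RL=W RR=W
after cmd 3 (t=9): FL=W FR=S RL=W RR=S
after cmd 4 (t=15): FL=S FR=S RL=W RR=W
after cmd 5 (t=19): FL=W FR=W RL=S RR=W
after cmd 6 (t=22): FL=S FR=W RL=W RR=W


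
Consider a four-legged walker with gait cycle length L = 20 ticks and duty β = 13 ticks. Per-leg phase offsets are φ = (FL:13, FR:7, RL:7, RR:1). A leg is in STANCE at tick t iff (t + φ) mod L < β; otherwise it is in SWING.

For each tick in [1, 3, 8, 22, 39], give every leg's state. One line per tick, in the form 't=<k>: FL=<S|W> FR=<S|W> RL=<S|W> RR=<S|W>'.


t=1: phase=(14,8,8,2) vs β=13 → FL=W FR=S RL=S RR=S
t=3: phase=(16,10,10,4) vs β=13 → FL=W FR=S RL=S RR=S
t=8: phase=(1,15,15,9) vs β=13 → FL=S FR=W RL=W RR=S
t=22: phase=(15,9,9,3) vs β=13 → FL=W FR=S RL=S RR=S
t=39: phase=(12,6,6,0) vs β=13 → FL=S FR=S RL=S RR=S

t=1: FL=W FR=S RL=S RR=S
t=3: FL=W FR=S RL=S RR=S
t=8: FL=S FR=W RL=W RR=S
t=22: FL=W FR=S RL=S RR=S
t=39: FL=S FR=S RL=S RR=S


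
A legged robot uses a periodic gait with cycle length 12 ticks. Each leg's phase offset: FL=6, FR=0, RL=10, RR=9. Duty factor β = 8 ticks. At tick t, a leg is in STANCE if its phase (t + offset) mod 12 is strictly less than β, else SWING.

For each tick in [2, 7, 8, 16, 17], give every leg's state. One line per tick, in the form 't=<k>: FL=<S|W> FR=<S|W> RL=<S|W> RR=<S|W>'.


t=2: phase=(8,2,0,11) vs β=8 → FL=W FR=S RL=S RR=W
t=7: phase=(1,7,5,4) vs β=8 → FL=S FR=S RL=S RR=S
t=8: phase=(2,8,6,5) vs β=8 → FL=S FR=W RL=S RR=S
t=16: phase=(10,4,2,1) vs β=8 → FL=W FR=S RL=S RR=S
t=17: phase=(11,5,3,2) vs β=8 → FL=W FR=S RL=S RR=S

t=2: FL=W FR=S RL=S RR=W
t=7: FL=S FR=S RL=S RR=S
t=8: FL=S FR=W RL=S RR=S
t=16: FL=W FR=S RL=S RR=S
t=17: FL=W FR=S RL=S RR=S


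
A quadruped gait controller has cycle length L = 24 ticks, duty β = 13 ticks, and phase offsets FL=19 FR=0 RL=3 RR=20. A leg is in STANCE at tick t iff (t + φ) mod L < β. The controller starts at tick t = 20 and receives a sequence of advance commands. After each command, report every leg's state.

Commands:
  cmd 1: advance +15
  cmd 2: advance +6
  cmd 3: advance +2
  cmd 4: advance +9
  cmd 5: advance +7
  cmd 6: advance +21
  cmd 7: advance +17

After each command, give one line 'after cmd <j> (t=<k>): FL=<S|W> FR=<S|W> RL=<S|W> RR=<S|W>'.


start t=20: FL=W FR=W RL=W RR=W
cmd 1: advance +15 → t=35, phase=(6,11,14,7) → FL=S FR=S RL=W RR=S
cmd 2: advance +6 → t=41, phase=(12,17,20,13) → FL=S FR=W RL=W RR=W
cmd 3: advance +2 → t=43, phase=(14,19,22,15) → FL=W FR=W RL=W RR=W
cmd 4: advance +9 → t=52, phase=(23,4,7,0) → FL=W FR=S RL=S RR=S
cmd 5: advance +7 → t=59, phase=(6,11,14,7) → FL=S FR=S RL=W RR=S
cmd 6: advance +21 → t=80, phase=(3,8,11,4) → FL=S FR=S RL=S RR=S
cmd 7: advance +17 → t=97, phase=(20,1,4,21) → FL=W FR=S RL=S RR=W

after cmd 1 (t=35): FL=S FR=S RL=W RR=S
after cmd 2 (t=41): FL=S FR=W RL=W RR=W
after cmd 3 (t=43): FL=W FR=W RL=W RR=W
after cmd 4 (t=52): FL=W FR=S RL=S RR=S
after cmd 5 (t=59): FL=S FR=S RL=W RR=S
after cmd 6 (t=80): FL=S FR=S RL=S RR=S
after cmd 7 (t=97): FL=W FR=S RL=S RR=W


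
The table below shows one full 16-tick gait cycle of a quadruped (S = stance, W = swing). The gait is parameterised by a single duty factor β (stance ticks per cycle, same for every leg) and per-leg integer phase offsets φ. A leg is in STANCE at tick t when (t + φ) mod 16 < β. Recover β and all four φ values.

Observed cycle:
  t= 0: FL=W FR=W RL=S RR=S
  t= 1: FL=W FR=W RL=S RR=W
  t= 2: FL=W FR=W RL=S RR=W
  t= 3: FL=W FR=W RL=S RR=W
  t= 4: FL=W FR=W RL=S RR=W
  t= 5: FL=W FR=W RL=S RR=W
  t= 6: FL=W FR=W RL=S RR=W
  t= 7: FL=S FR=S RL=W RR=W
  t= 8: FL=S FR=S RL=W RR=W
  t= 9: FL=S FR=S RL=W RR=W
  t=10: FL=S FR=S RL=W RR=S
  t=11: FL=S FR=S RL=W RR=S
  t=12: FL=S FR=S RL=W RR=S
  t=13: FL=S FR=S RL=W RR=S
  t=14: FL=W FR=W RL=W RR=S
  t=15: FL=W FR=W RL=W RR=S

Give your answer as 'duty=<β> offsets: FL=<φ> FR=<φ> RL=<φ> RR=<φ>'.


duty β = stance ticks per leg = 7
FL: stance ticks = 7; W→S at t=7 → φ=9
FR: stance ticks = 7; W→S at t=7 → φ=9
RL: stance ticks = 7; W→S at t=0 → φ=0
RR: stance ticks = 7; W→S at t=10 → φ=6

duty=7 offsets: FL=9 FR=9 RL=0 RR=6


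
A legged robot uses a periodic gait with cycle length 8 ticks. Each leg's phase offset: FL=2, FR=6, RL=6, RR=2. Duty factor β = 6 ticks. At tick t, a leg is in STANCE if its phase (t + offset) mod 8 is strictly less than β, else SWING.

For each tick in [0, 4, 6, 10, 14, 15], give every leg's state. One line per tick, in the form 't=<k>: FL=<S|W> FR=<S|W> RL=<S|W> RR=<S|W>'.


t=0: phase=(2,6,6,2) vs β=6 → FL=S FR=W RL=W RR=S
t=4: phase=(6,2,2,6) vs β=6 → FL=W FR=S RL=S RR=W
t=6: phase=(0,4,4,0) vs β=6 → FL=S FR=S RL=S RR=S
t=10: phase=(4,0,0,4) vs β=6 → FL=S FR=S RL=S RR=S
t=14: phase=(0,4,4,0) vs β=6 → FL=S FR=S RL=S RR=S
t=15: phase=(1,5,5,1) vs β=6 → FL=S FR=S RL=S RR=S

t=0: FL=S FR=W RL=W RR=S
t=4: FL=W FR=S RL=S RR=W
t=6: FL=S FR=S RL=S RR=S
t=10: FL=S FR=S RL=S RR=S
t=14: FL=S FR=S RL=S RR=S
t=15: FL=S FR=S RL=S RR=S


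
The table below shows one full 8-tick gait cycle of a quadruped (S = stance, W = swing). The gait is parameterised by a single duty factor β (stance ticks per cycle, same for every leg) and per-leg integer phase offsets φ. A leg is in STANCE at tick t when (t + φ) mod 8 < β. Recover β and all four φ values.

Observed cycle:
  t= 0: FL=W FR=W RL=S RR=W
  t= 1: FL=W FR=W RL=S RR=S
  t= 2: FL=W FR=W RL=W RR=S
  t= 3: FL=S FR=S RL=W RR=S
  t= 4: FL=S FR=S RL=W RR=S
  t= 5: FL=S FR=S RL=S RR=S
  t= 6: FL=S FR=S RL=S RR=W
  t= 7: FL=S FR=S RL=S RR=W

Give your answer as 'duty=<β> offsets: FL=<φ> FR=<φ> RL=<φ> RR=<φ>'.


duty β = stance ticks per leg = 5
FL: stance ticks = 5; W→S at t=3 → φ=5
FR: stance ticks = 5; W→S at t=3 → φ=5
RL: stance ticks = 5; W→S at t=5 → φ=3
RR: stance ticks = 5; W→S at t=1 → φ=7

duty=5 offsets: FL=5 FR=5 RL=3 RR=7


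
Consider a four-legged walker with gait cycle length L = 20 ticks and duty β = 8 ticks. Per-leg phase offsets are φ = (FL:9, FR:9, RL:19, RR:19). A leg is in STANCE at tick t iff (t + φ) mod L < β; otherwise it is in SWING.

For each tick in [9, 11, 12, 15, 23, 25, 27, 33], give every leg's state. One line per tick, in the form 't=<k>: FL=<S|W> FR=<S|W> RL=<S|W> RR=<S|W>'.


t=9: phase=(18,18,8,8) vs β=8 → FL=W FR=W RL=W RR=W
t=11: phase=(0,0,10,10) vs β=8 → FL=S FR=S RL=W RR=W
t=12: phase=(1,1,11,11) vs β=8 → FL=S FR=S RL=W RR=W
t=15: phase=(4,4,14,14) vs β=8 → FL=S FR=S RL=W RR=W
t=23: phase=(12,12,2,2) vs β=8 → FL=W FR=W RL=S RR=S
t=25: phase=(14,14,4,4) vs β=8 → FL=W FR=W RL=S RR=S
t=27: phase=(16,16,6,6) vs β=8 → FL=W FR=W RL=S RR=S
t=33: phase=(2,2,12,12) vs β=8 → FL=S FR=S RL=W RR=W

t=9: FL=W FR=W RL=W RR=W
t=11: FL=S FR=S RL=W RR=W
t=12: FL=S FR=S RL=W RR=W
t=15: FL=S FR=S RL=W RR=W
t=23: FL=W FR=W RL=S RR=S
t=25: FL=W FR=W RL=S RR=S
t=27: FL=W FR=W RL=S RR=S
t=33: FL=S FR=S RL=W RR=W


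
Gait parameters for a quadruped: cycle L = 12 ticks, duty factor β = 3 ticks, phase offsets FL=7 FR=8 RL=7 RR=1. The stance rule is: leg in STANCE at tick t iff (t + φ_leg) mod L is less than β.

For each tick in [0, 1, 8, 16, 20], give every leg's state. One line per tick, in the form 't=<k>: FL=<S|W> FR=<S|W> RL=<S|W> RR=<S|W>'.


t=0: FL=W FR=W RL=W RR=S
t=1: FL=W FR=W RL=W RR=S
t=8: FL=W FR=W RL=W RR=W
t=16: FL=W FR=S RL=W RR=W
t=20: FL=W FR=W RL=W RR=W

t=0: phase=(7,8,7,1) vs β=3 → FL=W FR=W RL=W RR=S
t=1: phase=(8,9,8,2) vs β=3 → FL=W FR=W RL=W RR=S
t=8: phase=(3,4,3,9) vs β=3 → FL=W FR=W RL=W RR=W
t=16: phase=(11,0,11,5) vs β=3 → FL=W FR=S RL=W RR=W
t=20: phase=(3,4,3,9) vs β=3 → FL=W FR=W RL=W RR=W


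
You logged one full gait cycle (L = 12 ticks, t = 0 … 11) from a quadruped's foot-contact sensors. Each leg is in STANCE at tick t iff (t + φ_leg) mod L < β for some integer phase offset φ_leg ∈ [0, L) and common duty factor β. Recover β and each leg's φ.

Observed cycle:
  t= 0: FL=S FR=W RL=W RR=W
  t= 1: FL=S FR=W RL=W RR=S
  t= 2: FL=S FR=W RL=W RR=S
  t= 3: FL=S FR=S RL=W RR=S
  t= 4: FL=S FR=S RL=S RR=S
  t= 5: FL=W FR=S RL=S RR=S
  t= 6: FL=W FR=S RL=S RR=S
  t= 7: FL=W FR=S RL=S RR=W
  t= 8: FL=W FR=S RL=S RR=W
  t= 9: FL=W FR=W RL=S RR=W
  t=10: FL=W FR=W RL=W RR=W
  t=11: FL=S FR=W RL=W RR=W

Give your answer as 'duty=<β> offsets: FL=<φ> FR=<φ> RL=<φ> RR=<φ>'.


duty β = stance ticks per leg = 6
FL: stance ticks = 6; W→S at t=11 → φ=1
FR: stance ticks = 6; W→S at t=3 → φ=9
RL: stance ticks = 6; W→S at t=4 → φ=8
RR: stance ticks = 6; W→S at t=1 → φ=11

duty=6 offsets: FL=1 FR=9 RL=8 RR=11


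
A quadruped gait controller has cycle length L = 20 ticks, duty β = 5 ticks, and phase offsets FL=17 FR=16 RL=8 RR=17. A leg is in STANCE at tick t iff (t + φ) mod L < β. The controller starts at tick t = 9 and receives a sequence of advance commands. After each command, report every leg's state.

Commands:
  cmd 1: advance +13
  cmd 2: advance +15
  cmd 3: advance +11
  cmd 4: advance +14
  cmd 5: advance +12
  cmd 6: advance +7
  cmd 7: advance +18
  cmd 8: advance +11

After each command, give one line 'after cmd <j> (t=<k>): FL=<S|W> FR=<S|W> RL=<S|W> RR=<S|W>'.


after cmd 1 (t=22): FL=W FR=W RL=W RR=W
after cmd 2 (t=37): FL=W FR=W RL=W RR=W
after cmd 3 (t=48): FL=W FR=S RL=W RR=W
after cmd 4 (t=62): FL=W FR=W RL=W RR=W
after cmd 5 (t=74): FL=W FR=W RL=S RR=W
after cmd 6 (t=81): FL=W FR=W RL=W RR=W
after cmd 7 (t=99): FL=W FR=W RL=W RR=W
after cmd 8 (t=110): FL=W FR=W RL=W RR=W

start t=9: FL=W FR=W RL=W RR=W
cmd 1: advance +13 → t=22, phase=(19,18,10,19) → FL=W FR=W RL=W RR=W
cmd 2: advance +15 → t=37, phase=(14,13,5,14) → FL=W FR=W RL=W RR=W
cmd 3: advance +11 → t=48, phase=(5,4,16,5) → FL=W FR=S RL=W RR=W
cmd 4: advance +14 → t=62, phase=(19,18,10,19) → FL=W FR=W RL=W RR=W
cmd 5: advance +12 → t=74, phase=(11,10,2,11) → FL=W FR=W RL=S RR=W
cmd 6: advance +7 → t=81, phase=(18,17,9,18) → FL=W FR=W RL=W RR=W
cmd 7: advance +18 → t=99, phase=(16,15,7,16) → FL=W FR=W RL=W RR=W
cmd 8: advance +11 → t=110, phase=(7,6,18,7) → FL=W FR=W RL=W RR=W


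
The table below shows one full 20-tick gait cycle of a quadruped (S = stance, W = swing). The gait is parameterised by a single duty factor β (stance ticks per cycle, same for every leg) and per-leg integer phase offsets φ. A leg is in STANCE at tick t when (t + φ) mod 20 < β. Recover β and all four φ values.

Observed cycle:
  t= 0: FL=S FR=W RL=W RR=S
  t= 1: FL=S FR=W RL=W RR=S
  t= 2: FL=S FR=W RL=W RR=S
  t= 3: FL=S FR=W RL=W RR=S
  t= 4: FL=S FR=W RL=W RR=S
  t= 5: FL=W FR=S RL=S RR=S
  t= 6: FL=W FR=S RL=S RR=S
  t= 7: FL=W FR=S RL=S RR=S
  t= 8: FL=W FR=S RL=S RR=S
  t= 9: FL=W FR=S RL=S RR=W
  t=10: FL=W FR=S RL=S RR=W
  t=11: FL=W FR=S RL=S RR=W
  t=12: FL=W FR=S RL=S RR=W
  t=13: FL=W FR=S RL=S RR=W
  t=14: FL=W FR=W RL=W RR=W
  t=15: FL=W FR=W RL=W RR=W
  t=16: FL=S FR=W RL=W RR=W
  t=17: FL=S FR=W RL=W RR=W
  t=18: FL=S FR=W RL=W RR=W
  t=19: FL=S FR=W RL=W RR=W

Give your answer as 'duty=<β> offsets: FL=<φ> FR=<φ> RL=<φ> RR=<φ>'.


duty=9 offsets: FL=4 FR=15 RL=15 RR=0

duty β = stance ticks per leg = 9
FL: stance ticks = 9; W→S at t=16 → φ=4
FR: stance ticks = 9; W→S at t=5 → φ=15
RL: stance ticks = 9; W→S at t=5 → φ=15
RR: stance ticks = 9; W→S at t=0 → φ=0


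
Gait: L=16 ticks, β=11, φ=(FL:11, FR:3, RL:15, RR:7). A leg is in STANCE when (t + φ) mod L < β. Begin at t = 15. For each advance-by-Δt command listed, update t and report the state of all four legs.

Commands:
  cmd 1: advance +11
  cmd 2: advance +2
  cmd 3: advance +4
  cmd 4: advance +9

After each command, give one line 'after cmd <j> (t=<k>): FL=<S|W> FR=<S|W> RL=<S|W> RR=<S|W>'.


start t=15: FL=S FR=S RL=W RR=S
cmd 1: advance +11 → t=26, phase=(5,13,9,1) → FL=S FR=W RL=S RR=S
cmd 2: advance +2 → t=28, phase=(7,15,11,3) → FL=S FR=W RL=W RR=S
cmd 3: advance +4 → t=32, phase=(11,3,15,7) → FL=W FR=S RL=W RR=S
cmd 4: advance +9 → t=41, phase=(4,12,8,0) → FL=S FR=W RL=S RR=S

after cmd 1 (t=26): FL=S FR=W RL=S RR=S
after cmd 2 (t=28): FL=S FR=W RL=W RR=S
after cmd 3 (t=32): FL=W FR=S RL=W RR=S
after cmd 4 (t=41): FL=S FR=W RL=S RR=S


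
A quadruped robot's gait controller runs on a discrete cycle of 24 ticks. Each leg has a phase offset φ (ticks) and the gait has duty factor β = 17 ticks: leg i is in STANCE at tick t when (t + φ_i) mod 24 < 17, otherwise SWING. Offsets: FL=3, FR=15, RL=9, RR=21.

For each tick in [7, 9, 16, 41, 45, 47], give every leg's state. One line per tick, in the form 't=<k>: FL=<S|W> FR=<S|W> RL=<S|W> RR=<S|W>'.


t=7: phase=(10,22,16,4) vs β=17 → FL=S FR=W RL=S RR=S
t=9: phase=(12,0,18,6) vs β=17 → FL=S FR=S RL=W RR=S
t=16: phase=(19,7,1,13) vs β=17 → FL=W FR=S RL=S RR=S
t=41: phase=(20,8,2,14) vs β=17 → FL=W FR=S RL=S RR=S
t=45: phase=(0,12,6,18) vs β=17 → FL=S FR=S RL=S RR=W
t=47: phase=(2,14,8,20) vs β=17 → FL=S FR=S RL=S RR=W

t=7: FL=S FR=W RL=S RR=S
t=9: FL=S FR=S RL=W RR=S
t=16: FL=W FR=S RL=S RR=S
t=41: FL=W FR=S RL=S RR=S
t=45: FL=S FR=S RL=S RR=W
t=47: FL=S FR=S RL=S RR=W


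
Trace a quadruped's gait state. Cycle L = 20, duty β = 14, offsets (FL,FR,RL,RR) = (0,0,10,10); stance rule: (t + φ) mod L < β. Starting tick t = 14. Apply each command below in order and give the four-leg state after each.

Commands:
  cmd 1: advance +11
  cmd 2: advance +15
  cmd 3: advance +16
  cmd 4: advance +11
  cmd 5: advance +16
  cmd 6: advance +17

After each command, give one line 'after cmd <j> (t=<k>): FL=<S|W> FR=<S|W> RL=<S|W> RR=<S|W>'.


start t=14: FL=W FR=W RL=S RR=S
cmd 1: advance +11 → t=25, phase=(5,5,15,15) → FL=S FR=S RL=W RR=W
cmd 2: advance +15 → t=40, phase=(0,0,10,10) → FL=S FR=S RL=S RR=S
cmd 3: advance +16 → t=56, phase=(16,16,6,6) → FL=W FR=W RL=S RR=S
cmd 4: advance +11 → t=67, phase=(7,7,17,17) → FL=S FR=S RL=W RR=W
cmd 5: advance +16 → t=83, phase=(3,3,13,13) → FL=S FR=S RL=S RR=S
cmd 6: advance +17 → t=100, phase=(0,0,10,10) → FL=S FR=S RL=S RR=S

after cmd 1 (t=25): FL=S FR=S RL=W RR=W
after cmd 2 (t=40): FL=S FR=S RL=S RR=S
after cmd 3 (t=56): FL=W FR=W RL=S RR=S
after cmd 4 (t=67): FL=S FR=S RL=W RR=W
after cmd 5 (t=83): FL=S FR=S RL=S RR=S
after cmd 6 (t=100): FL=S FR=S RL=S RR=S


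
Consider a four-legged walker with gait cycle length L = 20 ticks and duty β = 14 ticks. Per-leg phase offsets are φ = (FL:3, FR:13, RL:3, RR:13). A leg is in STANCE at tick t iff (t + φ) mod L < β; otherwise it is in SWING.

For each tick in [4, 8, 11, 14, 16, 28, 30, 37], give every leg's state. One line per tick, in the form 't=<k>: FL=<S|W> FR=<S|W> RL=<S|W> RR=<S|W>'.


t=4: FL=S FR=W RL=S RR=W
t=8: FL=S FR=S RL=S RR=S
t=11: FL=W FR=S RL=W RR=S
t=14: FL=W FR=S RL=W RR=S
t=16: FL=W FR=S RL=W RR=S
t=28: FL=S FR=S RL=S RR=S
t=30: FL=S FR=S RL=S RR=S
t=37: FL=S FR=S RL=S RR=S

t=4: phase=(7,17,7,17) vs β=14 → FL=S FR=W RL=S RR=W
t=8: phase=(11,1,11,1) vs β=14 → FL=S FR=S RL=S RR=S
t=11: phase=(14,4,14,4) vs β=14 → FL=W FR=S RL=W RR=S
t=14: phase=(17,7,17,7) vs β=14 → FL=W FR=S RL=W RR=S
t=16: phase=(19,9,19,9) vs β=14 → FL=W FR=S RL=W RR=S
t=28: phase=(11,1,11,1) vs β=14 → FL=S FR=S RL=S RR=S
t=30: phase=(13,3,13,3) vs β=14 → FL=S FR=S RL=S RR=S
t=37: phase=(0,10,0,10) vs β=14 → FL=S FR=S RL=S RR=S


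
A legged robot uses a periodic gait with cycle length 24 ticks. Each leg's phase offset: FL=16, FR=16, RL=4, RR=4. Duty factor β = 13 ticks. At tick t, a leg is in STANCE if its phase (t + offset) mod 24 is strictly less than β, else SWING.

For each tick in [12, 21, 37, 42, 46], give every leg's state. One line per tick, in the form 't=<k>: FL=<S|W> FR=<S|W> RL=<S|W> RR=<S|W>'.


t=12: phase=(4,4,16,16) vs β=13 → FL=S FR=S RL=W RR=W
t=21: phase=(13,13,1,1) vs β=13 → FL=W FR=W RL=S RR=S
t=37: phase=(5,5,17,17) vs β=13 → FL=S FR=S RL=W RR=W
t=42: phase=(10,10,22,22) vs β=13 → FL=S FR=S RL=W RR=W
t=46: phase=(14,14,2,2) vs β=13 → FL=W FR=W RL=S RR=S

t=12: FL=S FR=S RL=W RR=W
t=21: FL=W FR=W RL=S RR=S
t=37: FL=S FR=S RL=W RR=W
t=42: FL=S FR=S RL=W RR=W
t=46: FL=W FR=W RL=S RR=S
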